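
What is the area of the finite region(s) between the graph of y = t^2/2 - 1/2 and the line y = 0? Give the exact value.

2/3

The curve meets the t-axis where t^2/2 - 1/2 = 0, i.e. (t - 1)*(t + 1)/2 = 0, at t = -1, 1.
On [-1, 1] the curve lies below the axis; ∫[-1,1] (t^2/2 - 1/2) dt = -2/3, giving area 2/3.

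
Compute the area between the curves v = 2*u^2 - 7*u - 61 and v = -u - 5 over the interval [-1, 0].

157/3

On [-1, 0], (2*u^2 - 7*u - 61) - (-u - 5) = 2*u^2 - 6*u - 56 is ≤ 0 throughout, so the area is a single integral of |2*u^2 - 6*u - 56|.
∫[-1,0] (2*u^2 - 6*u - 56) du = -157/3; the area of that piece is 157/3.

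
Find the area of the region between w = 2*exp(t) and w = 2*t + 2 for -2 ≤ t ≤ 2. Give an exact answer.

On [-2, 2], (2*exp(t)) - (2*t + 2) = -2*t + 2*exp(t) - 2 is ≥ 0 throughout, so the area is a single integral of |-2*t + 2*exp(t) - 2|.
∫[-2,2] (-2*t + 2*exp(t) - 2) dt = -8 - 2*exp(-2) + 2*exp(2).

-8 - 2*exp(-2) + 2*exp(2)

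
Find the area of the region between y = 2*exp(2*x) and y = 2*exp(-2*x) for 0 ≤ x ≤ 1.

On [0, 1], (2*exp(2*x)) - (2*exp(-2*x)) = 2*exp(2*x) - 2*exp(-2*x) is ≥ 0 throughout, so the area is a single integral of |2*exp(2*x) - 2*exp(-2*x)|.
∫[0,1] (2*exp(2*x) - 2*exp(-2*x)) dx = -2 + exp(-2) + exp(2).

-2 + exp(-2) + exp(2)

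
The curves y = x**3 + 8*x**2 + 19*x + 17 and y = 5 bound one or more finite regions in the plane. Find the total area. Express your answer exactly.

Set the curves equal: x**3 + 8*x**2 + 19*x + 17 = 5, so x**3 + 8*x**2 + 19*x + 12 = 0, which factors as (x + 1)*(x + 3)*(x + 4) = 0. The curves meet at x = -4, -3, -1.
On [-4, -3], y = x**3 + 8*x**2 + 19*x + 17 is on top; that piece has area ∫[-4,-3] (x**3 + 8*x**2 + 19*x + 12) dx = 5/12.
On [-3, -1], y = 5 is on top; that piece has area ∫[-3,-1] (-(x**3 + 8*x**2 + 19*x + 12)) dx = 8/3.
Total enclosed area = 5/12 + 8/3 = 37/12.

37/12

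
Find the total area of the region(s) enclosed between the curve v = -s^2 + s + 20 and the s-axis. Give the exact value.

243/2

The curve meets the s-axis where -s^2 + s + 20 = 0, i.e. -(s - 5)*(s + 4) = 0, at s = -4, 5.
On [-4, 5] the curve lies above the axis; ∫[-4,5] (-s^2 + s + 20) ds = 243/2, giving area 243/2.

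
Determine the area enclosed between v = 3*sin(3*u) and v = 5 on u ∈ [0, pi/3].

-2 + 5*pi/3

On [0, pi/3], (3*sin(3*u)) - (5) = 3*sin(3*u) - 5 is ≤ 0 throughout, so the area is a single integral of |3*sin(3*u) - 5|.
∫[0,pi/3] (3*sin(3*u) - 5) du = 2 - 5*pi/3; the area of that piece is -2 + 5*pi/3.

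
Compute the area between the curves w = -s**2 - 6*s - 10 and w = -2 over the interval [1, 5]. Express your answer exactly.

On [1, 5], (-s**2 - 6*s - 10) - (-2) = -s**2 - 6*s - 8 is ≤ 0 throughout, so the area is a single integral of |-s**2 - 6*s - 8|.
∫[1,5] (-s**2 - 6*s - 8) ds = -436/3; the area of that piece is 436/3.

436/3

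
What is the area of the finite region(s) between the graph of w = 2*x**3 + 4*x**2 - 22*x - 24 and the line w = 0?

937/6

The curve meets the x-axis where 2*x**3 + 4*x**2 - 22*x - 24 = 0, i.e. 2*(x - 3)*(x + 1)*(x + 4) = 0, at x = -4, -1, 3.
On [-4, -1] the curve lies above the axis; ∫[-4,-1] (2*x**3 + 4*x**2 - 22*x - 24) dx = 99/2, giving area 99/2.
On [-1, 3] the curve lies below the axis; ∫[-1,3] (2*x**3 + 4*x**2 - 22*x - 24) dx = -320/3, giving area 320/3.
Total area = 99/2 + 320/3 = 937/6.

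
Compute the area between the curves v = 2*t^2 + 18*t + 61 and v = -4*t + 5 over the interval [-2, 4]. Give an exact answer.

516

On [-2, 4], (2*t^2 + 18*t + 61) - (-4*t + 5) = 2*t^2 + 22*t + 56 is ≥ 0 throughout, so the area is a single integral of |2*t^2 + 22*t + 56|.
∫[-2,4] (2*t^2 + 22*t + 56) dt = 516.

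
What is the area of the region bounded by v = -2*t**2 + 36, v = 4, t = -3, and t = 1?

On [-3, 1], (-2*t**2 + 36) - (4) = -2*t**2 + 32 is ≥ 0 throughout, so the area is a single integral of |-2*t**2 + 32|.
∫[-3,1] (-2*t**2 + 32) dt = 328/3.

328/3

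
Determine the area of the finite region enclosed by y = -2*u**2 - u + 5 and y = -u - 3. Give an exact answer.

64/3

Set the curves equal: -2*u**2 - u + 5 = -u - 3, so -2*u**2 + 8 = 0, which factors as -2*(u - 2)*(u + 2) = 0. The curves meet at u = -2, 2.
On [-2, 2], y = -2*u**2 - u + 5 is on top; that piece has area ∫[-2,2] (-2*u**2 + 8) du = 64/3.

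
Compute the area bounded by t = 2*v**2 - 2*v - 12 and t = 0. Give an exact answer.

125/3

Both boundary curves give t as a function of v, so integrate with respect to v. Setting them equal: 2*v**2 - 2*v - 12 = 0, i.e. 2*(v - 3)*(v + 2) = 0, so they meet at v = -2, 3.
For v in [-2, 3], t = 2*v**2 - 2*v - 12 is on the left; area = ∫[-2,3] (-(2*v**2 - 2*v - 12)) dv = 125/3.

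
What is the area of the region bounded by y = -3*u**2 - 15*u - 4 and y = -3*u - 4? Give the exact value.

32

Set the curves equal: -3*u**2 - 15*u - 4 = -3*u - 4, so -3*u**2 - 12*u = 0, which factors as -3*u*(u + 4) = 0. The curves meet at u = -4, 0.
On [-4, 0], y = -3*u**2 - 15*u - 4 is on top; that piece has area ∫[-4,0] (-3*u**2 - 12*u) du = 32.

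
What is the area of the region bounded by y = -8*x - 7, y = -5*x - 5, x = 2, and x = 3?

19/2

On [2, 3], (-8*x - 7) - (-5*x - 5) = -3*x - 2 is ≤ 0 throughout, so the area is a single integral of |-3*x - 2|.
∫[2,3] (-3*x - 2) dx = -19/2; the area of that piece is 19/2.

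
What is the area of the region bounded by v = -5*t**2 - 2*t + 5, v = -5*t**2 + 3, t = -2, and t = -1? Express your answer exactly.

5

On [-2, -1], (-5*t**2 - 2*t + 5) - (-5*t**2 + 3) = -2*t + 2 is ≥ 0 throughout, so the area is a single integral of |-2*t + 2|.
∫[-2,-1] (-2*t + 2) dt = 5.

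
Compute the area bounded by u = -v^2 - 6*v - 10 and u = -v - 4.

1/6

Both boundary curves give u as a function of v, so integrate with respect to v. Setting them equal: -v^2 - 5*v - 6 = 0, i.e. -(v + 2)*(v + 3) = 0, so they meet at v = -3, -2.
For v in [-3, -2], u = -v^2 - 6*v - 10 is on the right; area = ∫[-3,-2] (-v^2 - 5*v - 6) dv = 1/6.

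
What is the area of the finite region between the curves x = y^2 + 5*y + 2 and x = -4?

Both boundary curves give x as a function of y, so integrate with respect to y. Setting them equal: y^2 + 5*y + 6 = 0, i.e. (y + 2)*(y + 3) = 0, so they meet at y = -3, -2.
For y in [-3, -2], x = y^2 + 5*y + 2 is on the left; area = ∫[-3,-2] (-(y^2 + 5*y + 6)) dy = 1/6.

1/6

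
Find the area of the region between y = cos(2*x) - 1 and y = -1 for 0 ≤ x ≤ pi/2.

The difference (cos(2*x) - 1) - (-1) = cos(2*x) changes sign at x = pi/4 inside [0, pi/2], so split the integral there.
∫[0,pi/4] (cos(2*x)) dx = 1/2.
∫[pi/4,pi/2] (cos(2*x)) dx = -1/2; the area of that piece is 1/2.
Total area = 1/2 + 1/2 = 1.

1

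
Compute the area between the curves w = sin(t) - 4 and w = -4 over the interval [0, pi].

2

On [0, pi], (sin(t) - 4) - (-4) = sin(t) is ≥ 0 throughout, so the area is a single integral of |sin(t)|.
∫[0,pi] (sin(t)) dt = 2.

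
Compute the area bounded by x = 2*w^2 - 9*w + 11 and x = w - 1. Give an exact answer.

1/3

Both boundary curves give x as a function of w, so integrate with respect to w. Setting them equal: 2*w^2 - 10*w + 12 = 0, i.e. 2*(w - 3)*(w - 2) = 0, so they meet at w = 2, 3.
For w in [2, 3], x = 2*w^2 - 9*w + 11 is on the left; area = ∫[2,3] (-(2*w^2 - 10*w + 12)) dw = 1/3.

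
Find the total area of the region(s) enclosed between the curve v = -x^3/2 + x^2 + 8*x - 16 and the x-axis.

The curve meets the x-axis where -x^3/2 + x^2 + 8*x - 16 = 0, i.e. -(x - 4)*(x - 2)*(x + 4)/2 = 0, at x = -4, 2, 4.
On [-4, 2] the curve lies below the axis; ∫[-4,2] (-x^3/2 + x^2 + 8*x - 16) dx = -90, giving area 90.
On [2, 4] the curve lies above the axis; ∫[2,4] (-x^3/2 + x^2 + 8*x - 16) dx = 14/3, giving area 14/3.
Total area = 90 + 14/3 = 284/3.

284/3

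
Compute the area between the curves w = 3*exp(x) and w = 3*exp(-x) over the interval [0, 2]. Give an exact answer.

-6 + 3*exp(-2) + 3*exp(2)

On [0, 2], (3*exp(x)) - (3*exp(-x)) = 3*exp(x) - 3*exp(-x) is ≥ 0 throughout, so the area is a single integral of |3*exp(x) - 3*exp(-x)|.
∫[0,2] (3*exp(x) - 3*exp(-x)) dx = -6 + 3*exp(-2) + 3*exp(2).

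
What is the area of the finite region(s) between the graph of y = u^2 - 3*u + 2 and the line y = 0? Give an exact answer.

The curve meets the u-axis where u^2 - 3*u + 2 = 0, i.e. (u - 2)*(u - 1) = 0, at u = 1, 2.
On [1, 2] the curve lies below the axis; ∫[1,2] (u^2 - 3*u + 2) du = -1/6, giving area 1/6.

1/6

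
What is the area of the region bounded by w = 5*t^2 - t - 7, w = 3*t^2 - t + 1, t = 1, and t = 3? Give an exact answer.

8

The difference (5*t^2 - t - 7) - (3*t^2 - t + 1) = 2*t^2 - 8 changes sign at t = 2 inside [1, 3], so split the integral there.
∫[1,2] (2*t^2 - 8) dt = -10/3; the area of that piece is 10/3.
∫[2,3] (2*t^2 - 8) dt = 14/3.
Total area = 10/3 + 14/3 = 8.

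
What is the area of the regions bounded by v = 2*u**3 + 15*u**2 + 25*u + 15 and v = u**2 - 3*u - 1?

37/6

Set the curves equal: 2*u**3 + 15*u**2 + 25*u + 15 = u**2 - 3*u - 1, so 2*u**3 + 14*u**2 + 28*u + 16 = 0, which factors as 2*(u + 1)*(u + 2)*(u + 4) = 0. The curves meet at u = -4, -2, -1.
On [-4, -2], v = 2*u**3 + 15*u**2 + 25*u + 15 is on top; that piece has area ∫[-4,-2] (2*u**3 + 14*u**2 + 28*u + 16) du = 16/3.
On [-2, -1], v = u**2 - 3*u - 1 is on top; that piece has area ∫[-2,-1] (-(2*u**3 + 14*u**2 + 28*u + 16)) du = 5/6.
Total enclosed area = 16/3 + 5/6 = 37/6.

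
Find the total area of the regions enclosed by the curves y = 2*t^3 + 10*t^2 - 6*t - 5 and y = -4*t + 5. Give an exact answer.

296/3

Set the curves equal: 2*t^3 + 10*t^2 - 6*t - 5 = -4*t + 5, so 2*t^3 + 10*t^2 - 2*t - 10 = 0, which factors as 2*(t - 1)*(t + 1)*(t + 5) = 0. The curves meet at t = -5, -1, 1.
On [-5, -1], y = 2*t^3 + 10*t^2 - 6*t - 5 is on top; that piece has area ∫[-5,-1] (2*t^3 + 10*t^2 - 2*t - 10) dt = 256/3.
On [-1, 1], y = -4*t + 5 is on top; that piece has area ∫[-1,1] (-(2*t^3 + 10*t^2 - 2*t - 10)) dt = 40/3.
Total enclosed area = 256/3 + 40/3 = 296/3.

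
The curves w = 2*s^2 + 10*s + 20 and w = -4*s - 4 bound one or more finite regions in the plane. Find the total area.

Set the curves equal: 2*s^2 + 10*s + 20 = -4*s - 4, so 2*s^2 + 14*s + 24 = 0, which factors as 2*(s + 3)*(s + 4) = 0. The curves meet at s = -4, -3.
On [-4, -3], w = -4*s - 4 is on top; that piece has area ∫[-4,-3] (-(2*s^2 + 14*s + 24)) ds = 1/3.

1/3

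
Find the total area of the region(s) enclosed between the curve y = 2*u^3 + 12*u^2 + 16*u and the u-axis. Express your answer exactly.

16

The curve meets the u-axis where 2*u^3 + 12*u^2 + 16*u = 0, i.e. 2*u*(u + 2)*(u + 4) = 0, at u = -4, -2, 0.
On [-4, -2] the curve lies above the axis; ∫[-4,-2] (2*u^3 + 12*u^2 + 16*u) du = 8, giving area 8.
On [-2, 0] the curve lies below the axis; ∫[-2,0] (2*u^3 + 12*u^2 + 16*u) du = -8, giving area 8.
Total area = 8 + 8 = 16.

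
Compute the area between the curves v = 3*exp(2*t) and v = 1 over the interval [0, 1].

On [0, 1], (3*exp(2*t)) - (1) = 3*exp(2*t) - 1 is ≥ 0 throughout, so the area is a single integral of |3*exp(2*t) - 1|.
∫[0,1] (3*exp(2*t) - 1) dt = -5/2 + 3*exp(2)/2.

-5/2 + 3*exp(2)/2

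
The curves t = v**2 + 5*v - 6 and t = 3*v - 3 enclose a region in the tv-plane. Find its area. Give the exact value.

Both boundary curves give t as a function of v, so integrate with respect to v. Setting them equal: v**2 + 2*v - 3 = 0, i.e. (v - 1)*(v + 3) = 0, so they meet at v = -3, 1.
For v in [-3, 1], t = v**2 + 5*v - 6 is on the left; area = ∫[-3,1] (-(v**2 + 2*v - 3)) dv = 32/3.

32/3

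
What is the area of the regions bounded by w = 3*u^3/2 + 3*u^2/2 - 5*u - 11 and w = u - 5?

71/4

Set the curves equal: 3*u^3/2 + 3*u^2/2 - 5*u - 11 = u - 5, so 3*u^3/2 + 3*u^2/2 - 6*u - 6 = 0, which factors as 3*(u - 2)*(u + 1)*(u + 2)/2 = 0. The curves meet at u = -2, -1, 2.
On [-2, -1], w = 3*u^3/2 + 3*u^2/2 - 5*u - 11 is on top; that piece has area ∫[-2,-1] (3*u^3/2 + 3*u^2/2 - 6*u - 6) du = 7/8.
On [-1, 2], w = u - 5 is on top; that piece has area ∫[-1,2] (-(3*u^3/2 + 3*u^2/2 - 6*u - 6)) du = 135/8.
Total enclosed area = 7/8 + 135/8 = 71/4.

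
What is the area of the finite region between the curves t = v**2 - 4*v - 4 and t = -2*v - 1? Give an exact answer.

Both boundary curves give t as a function of v, so integrate with respect to v. Setting them equal: v**2 - 2*v - 3 = 0, i.e. (v - 3)*(v + 1) = 0, so they meet at v = -1, 3.
For v in [-1, 3], t = v**2 - 4*v - 4 is on the left; area = ∫[-1,3] (-(v**2 - 2*v - 3)) dv = 32/3.

32/3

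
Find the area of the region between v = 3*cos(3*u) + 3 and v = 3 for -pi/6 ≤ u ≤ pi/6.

2

On [-pi/6, pi/6], (3*cos(3*u) + 3) - (3) = 3*cos(3*u) is ≥ 0 throughout, so the area is a single integral of |3*cos(3*u)|.
∫[-pi/6,pi/6] (3*cos(3*u)) du = 2.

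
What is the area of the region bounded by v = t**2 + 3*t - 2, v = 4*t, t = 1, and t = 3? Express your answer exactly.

The difference (t**2 + 3*t - 2) - (4*t) = t**2 - t - 2 changes sign at t = 2 inside [1, 3], so split the integral there.
∫[1,2] (t**2 - t - 2) dt = -7/6; the area of that piece is 7/6.
∫[2,3] (t**2 - t - 2) dt = 11/6.
Total area = 7/6 + 11/6 = 3.

3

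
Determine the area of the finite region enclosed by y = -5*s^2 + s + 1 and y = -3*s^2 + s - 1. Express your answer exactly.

Set the curves equal: -5*s^2 + s + 1 = -3*s^2 + s - 1, so -2*s^2 + 2 = 0, which factors as -2*(s - 1)*(s + 1) = 0. The curves meet at s = -1, 1.
On [-1, 1], y = -5*s^2 + s + 1 is on top; that piece has area ∫[-1,1] (-2*s^2 + 2) ds = 8/3.

8/3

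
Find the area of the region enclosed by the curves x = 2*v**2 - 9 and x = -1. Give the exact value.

Both boundary curves give x as a function of v, so integrate with respect to v. Setting them equal: 2*v**2 - 8 = 0, i.e. 2*(v - 2)*(v + 2) = 0, so they meet at v = -2, 2.
For v in [-2, 2], x = 2*v**2 - 9 is on the left; area = ∫[-2,2] (-(2*v**2 - 8)) dv = 64/3.

64/3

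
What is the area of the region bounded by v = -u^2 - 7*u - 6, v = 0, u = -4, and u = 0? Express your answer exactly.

49/3

The difference (-u^2 - 7*u - 6) - (0) = -u^2 - 7*u - 6 changes sign at u = -1 inside [-4, 0], so split the integral there.
∫[-4,-1] (-u^2 - 7*u - 6) du = 27/2.
∫[-1,0] (-u^2 - 7*u - 6) du = -17/6; the area of that piece is 17/6.
Total area = 27/2 + 17/6 = 49/3.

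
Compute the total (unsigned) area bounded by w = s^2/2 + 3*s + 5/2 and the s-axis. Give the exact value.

16/3

The curve meets the s-axis where s^2/2 + 3*s + 5/2 = 0, i.e. (s + 1)*(s + 5)/2 = 0, at s = -5, -1.
On [-5, -1] the curve lies below the axis; ∫[-5,-1] (s^2/2 + 3*s + 5/2) ds = -16/3, giving area 16/3.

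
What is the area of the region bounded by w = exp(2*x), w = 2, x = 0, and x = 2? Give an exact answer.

The difference (exp(2*x)) - (2) = exp(2*x) - 2 changes sign at x = log(2)/2 inside [0, 2], so split the integral there.
∫[0,log(2)/2] (exp(2*x) - 2) dx = 1/2 - log(2); the area of that piece is -1/2 + log(2).
∫[log(2)/2,2] (exp(2*x) - 2) dx = -5 + log(2) + exp(4)/2.
Total area = (-1/2 + log(2)) + (-5 + log(2) + exp(4)/2) = -11/2 + 2*log(2) + exp(4)/2.

-11/2 + 2*log(2) + exp(4)/2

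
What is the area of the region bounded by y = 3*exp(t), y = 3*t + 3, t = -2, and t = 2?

On [-2, 2], (3*exp(t)) - (3*t + 3) = -3*t + 3*exp(t) - 3 is ≥ 0 throughout, so the area is a single integral of |-3*t + 3*exp(t) - 3|.
∫[-2,2] (-3*t + 3*exp(t) - 3) dt = -12 - 3*exp(-2) + 3*exp(2).

-12 - 3*exp(-2) + 3*exp(2)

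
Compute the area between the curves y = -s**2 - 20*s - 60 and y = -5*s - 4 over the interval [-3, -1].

On [-3, -1], (-s**2 - 20*s - 60) - (-5*s - 4) = -s**2 - 15*s - 56 is ≤ 0 throughout, so the area is a single integral of |-s**2 - 15*s - 56|.
∫[-3,-1] (-s**2 - 15*s - 56) ds = -182/3; the area of that piece is 182/3.

182/3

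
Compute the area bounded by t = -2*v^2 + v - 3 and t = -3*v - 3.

8/3

Both boundary curves give t as a function of v, so integrate with respect to v. Setting them equal: -2*v^2 + 4*v = 0, i.e. -2*v*(v - 2) = 0, so they meet at v = 0, 2.
For v in [0, 2], t = -2*v^2 + v - 3 is on the right; area = ∫[0,2] (-2*v^2 + 4*v) dv = 8/3.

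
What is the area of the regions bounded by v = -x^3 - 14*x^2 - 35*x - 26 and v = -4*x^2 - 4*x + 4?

Set the curves equal: -x^3 - 14*x^2 - 35*x - 26 = -4*x^2 - 4*x + 4, so -x^3 - 10*x^2 - 31*x - 30 = 0, which factors as -(x + 2)*(x + 3)*(x + 5) = 0. The curves meet at x = -5, -3, -2.
On [-5, -3], v = -4*x^2 - 4*x + 4 is on top; that piece has area ∫[-5,-3] (-(-x^3 - 10*x^2 - 31*x - 30)) dx = 8/3.
On [-3, -2], v = -x^3 - 14*x^2 - 35*x - 26 is on top; that piece has area ∫[-3,-2] (-x^3 - 10*x^2 - 31*x - 30) dx = 5/12.
Total enclosed area = 8/3 + 5/12 = 37/12.

37/12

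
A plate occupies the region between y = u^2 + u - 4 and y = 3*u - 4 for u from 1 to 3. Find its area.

The difference (u^2 + u - 4) - (3*u - 4) = u^2 - 2*u changes sign at u = 2 inside [1, 3], so split the integral there.
∫[1,2] (u^2 - 2*u) du = -2/3; the area of that piece is 2/3.
∫[2,3] (u^2 - 2*u) du = 4/3.
Total area = 2/3 + 4/3 = 2.

2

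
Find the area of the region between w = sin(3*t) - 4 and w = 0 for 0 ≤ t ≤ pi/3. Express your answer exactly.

-2/3 + 4*pi/3

On [0, pi/3], (sin(3*t) - 4) - (0) = sin(3*t) - 4 is ≤ 0 throughout, so the area is a single integral of |sin(3*t) - 4|.
∫[0,pi/3] (sin(3*t) - 4) dt = 2/3 - 4*pi/3; the area of that piece is -2/3 + 4*pi/3.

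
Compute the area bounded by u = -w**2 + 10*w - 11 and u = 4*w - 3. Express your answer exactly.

Both boundary curves give u as a function of w, so integrate with respect to w. Setting them equal: -w**2 + 6*w - 8 = 0, i.e. -(w - 4)*(w - 2) = 0, so they meet at w = 2, 4.
For w in [2, 4], u = -w**2 + 10*w - 11 is on the right; area = ∫[2,4] (-w**2 + 6*w - 8) dw = 4/3.

4/3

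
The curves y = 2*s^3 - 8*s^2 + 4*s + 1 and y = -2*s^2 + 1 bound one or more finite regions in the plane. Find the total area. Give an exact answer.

1

Set the curves equal: 2*s^3 - 8*s^2 + 4*s + 1 = -2*s^2 + 1, so 2*s^3 - 6*s^2 + 4*s = 0, which factors as 2*s*(s - 2)*(s - 1) = 0. The curves meet at s = 0, 1, 2.
On [0, 1], y = 2*s^3 - 8*s^2 + 4*s + 1 is on top; that piece has area ∫[0,1] (2*s^3 - 6*s^2 + 4*s) ds = 1/2.
On [1, 2], y = -2*s^2 + 1 is on top; that piece has area ∫[1,2] (-(2*s^3 - 6*s^2 + 4*s)) ds = 1/2.
Total enclosed area = 1/2 + 1/2 = 1.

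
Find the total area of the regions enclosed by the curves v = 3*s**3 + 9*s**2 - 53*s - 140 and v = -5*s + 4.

Set the curves equal: 3*s**3 + 9*s**2 - 53*s - 140 = -5*s + 4, so 3*s**3 + 9*s**2 - 48*s - 144 = 0, which factors as 3*(s - 4)*(s + 3)*(s + 4) = 0. The curves meet at s = -4, -3, 4.
On [-4, -3], v = 3*s**3 + 9*s**2 - 53*s - 140 is on top; that piece has area ∫[-4,-3] (3*s**3 + 9*s**2 - 48*s - 144) ds = 15/4.
On [-3, 4], v = -5*s + 4 is on top; that piece has area ∫[-3,4] (-(3*s**3 + 9*s**2 - 48*s - 144)) ds = 3087/4.
Total enclosed area = 15/4 + 3087/4 = 1551/2.

1551/2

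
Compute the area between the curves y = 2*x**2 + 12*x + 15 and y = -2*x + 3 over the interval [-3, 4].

The difference (2*x**2 + 12*x + 15) - (-2*x + 3) = 2*x**2 + 14*x + 12 changes sign at x = -1 inside [-3, 4], so split the integral there.
∫[-3,-1] (2*x**2 + 14*x + 12) dx = -44/3; the area of that piece is 44/3.
∫[-1,4] (2*x**2 + 14*x + 12) dx = 625/3.
Total area = 44/3 + 625/3 = 223.

223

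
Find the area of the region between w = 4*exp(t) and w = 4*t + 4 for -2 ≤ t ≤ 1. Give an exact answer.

-6 - 4*exp(-2) + 4*exp(1)

On [-2, 1], (4*exp(t)) - (4*t + 4) = -4*t + 4*exp(t) - 4 is ≥ 0 throughout, so the area is a single integral of |-4*t + 4*exp(t) - 4|.
∫[-2,1] (-4*t + 4*exp(t) - 4) dt = -6 - 4*exp(-2) + 4*exp(1).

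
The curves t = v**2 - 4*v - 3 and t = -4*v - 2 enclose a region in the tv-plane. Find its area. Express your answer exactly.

Both boundary curves give t as a function of v, so integrate with respect to v. Setting them equal: v**2 - 1 = 0, i.e. (v - 1)*(v + 1) = 0, so they meet at v = -1, 1.
For v in [-1, 1], t = v**2 - 4*v - 3 is on the left; area = ∫[-1,1] (-(v**2 - 1)) dv = 4/3.

4/3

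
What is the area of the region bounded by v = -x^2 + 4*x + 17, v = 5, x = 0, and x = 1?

On [0, 1], (-x^2 + 4*x + 17) - (5) = -x^2 + 4*x + 12 is ≥ 0 throughout, so the area is a single integral of |-x^2 + 4*x + 12|.
∫[0,1] (-x^2 + 4*x + 12) dx = 41/3.

41/3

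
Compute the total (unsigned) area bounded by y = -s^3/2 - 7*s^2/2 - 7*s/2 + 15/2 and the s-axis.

The curve meets the s-axis where -s^3/2 - 7*s^2/2 - 7*s/2 + 15/2 = 0, i.e. -(s - 1)*(s + 3)*(s + 5)/2 = 0, at s = -5, -3, 1.
On [-5, -3] the curve lies below the axis; ∫[-5,-3] (-s^3/2 - 7*s^2/2 - 7*s/2 + 15/2) ds = -10/3, giving area 10/3.
On [-3, 1] the curve lies above the axis; ∫[-3,1] (-s^3/2 - 7*s^2/2 - 7*s/2 + 15/2) ds = 64/3, giving area 64/3.
Total area = 10/3 + 64/3 = 74/3.

74/3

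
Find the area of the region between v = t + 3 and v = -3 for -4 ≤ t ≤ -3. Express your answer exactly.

5/2

On [-4, -3], (t + 3) - (-3) = t + 6 is ≥ 0 throughout, so the area is a single integral of |t + 6|.
∫[-4,-3] (t + 6) dt = 5/2.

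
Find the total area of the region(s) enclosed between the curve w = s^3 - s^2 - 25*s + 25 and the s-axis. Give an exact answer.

1012/3

The curve meets the s-axis where s^3 - s^2 - 25*s + 25 = 0, i.e. (s - 5)*(s - 1)*(s + 5) = 0, at s = -5, 1, 5.
On [-5, 1] the curve lies above the axis; ∫[-5,1] (s^3 - s^2 - 25*s + 25) ds = 252, giving area 252.
On [1, 5] the curve lies below the axis; ∫[1,5] (s^3 - s^2 - 25*s + 25) ds = -256/3, giving area 256/3.
Total area = 252 + 256/3 = 1012/3.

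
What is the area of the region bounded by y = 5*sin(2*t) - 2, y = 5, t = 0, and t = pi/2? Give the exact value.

On [0, pi/2], (5*sin(2*t) - 2) - (5) = 5*sin(2*t) - 7 is ≤ 0 throughout, so the area is a single integral of |5*sin(2*t) - 7|.
∫[0,pi/2] (5*sin(2*t) - 7) dt = 5 - 7*pi/2; the area of that piece is -5 + 7*pi/2.

-5 + 7*pi/2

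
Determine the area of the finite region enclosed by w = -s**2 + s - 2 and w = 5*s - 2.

32/3

Set the curves equal: -s**2 + s - 2 = 5*s - 2, so -s**2 - 4*s = 0, which factors as -s*(s + 4) = 0. The curves meet at s = -4, 0.
On [-4, 0], w = -s**2 + s - 2 is on top; that piece has area ∫[-4,0] (-s**2 - 4*s) ds = 32/3.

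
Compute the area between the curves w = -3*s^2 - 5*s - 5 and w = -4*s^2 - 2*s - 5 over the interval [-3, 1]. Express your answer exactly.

71/3

The difference (-3*s^2 - 5*s - 5) - (-4*s^2 - 2*s - 5) = s^2 - 3*s changes sign at s = 0 inside [-3, 1], so split the integral there.
∫[-3,0] (s^2 - 3*s) ds = 45/2.
∫[0,1] (s^2 - 3*s) ds = -7/6; the area of that piece is 7/6.
Total area = 45/2 + 7/6 = 71/3.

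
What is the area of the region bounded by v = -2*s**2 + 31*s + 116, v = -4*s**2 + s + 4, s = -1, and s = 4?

2485/3

On [-1, 4], (-2*s**2 + 31*s + 116) - (-4*s**2 + s + 4) = 2*s**2 + 30*s + 112 is ≥ 0 throughout, so the area is a single integral of |2*s**2 + 30*s + 112|.
∫[-1,4] (2*s**2 + 30*s + 112) ds = 2485/3.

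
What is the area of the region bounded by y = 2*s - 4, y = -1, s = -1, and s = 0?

4

On [-1, 0], (2*s - 4) - (-1) = 2*s - 3 is ≤ 0 throughout, so the area is a single integral of |2*s - 3|.
∫[-1,0] (2*s - 3) ds = -4; the area of that piece is 4.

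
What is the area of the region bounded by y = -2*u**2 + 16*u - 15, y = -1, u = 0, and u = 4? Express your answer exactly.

The difference (-2*u**2 + 16*u - 15) - (-1) = -2*u**2 + 16*u - 14 changes sign at u = 1 inside [0, 4], so split the integral there.
∫[0,1] (-2*u**2 + 16*u - 14) du = -20/3; the area of that piece is 20/3.
∫[1,4] (-2*u**2 + 16*u - 14) du = 36.
Total area = 20/3 + 36 = 128/3.

128/3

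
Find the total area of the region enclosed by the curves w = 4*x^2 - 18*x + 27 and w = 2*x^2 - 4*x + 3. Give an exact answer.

1/3

Set the curves equal: 4*x^2 - 18*x + 27 = 2*x^2 - 4*x + 3, so 2*x^2 - 14*x + 24 = 0, which factors as 2*(x - 4)*(x - 3) = 0. The curves meet at x = 3, 4.
On [3, 4], w = 2*x^2 - 4*x + 3 is on top; that piece has area ∫[3,4] (-(2*x^2 - 14*x + 24)) dx = 1/3.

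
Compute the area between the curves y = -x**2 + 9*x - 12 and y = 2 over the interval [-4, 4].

The difference (-x**2 + 9*x - 12) - (2) = -x**2 + 9*x - 14 changes sign at x = 2 inside [-4, 4], so split the integral there.
∫[-4,2] (-x**2 + 9*x - 14) dx = -162; the area of that piece is 162.
∫[2,4] (-x**2 + 9*x - 14) dx = 22/3.
Total area = 162 + 22/3 = 508/3.

508/3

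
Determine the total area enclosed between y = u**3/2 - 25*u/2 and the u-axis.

625/4

The curve meets the u-axis where u**3/2 - 25*u/2 = 0, i.e. u*(u - 5)*(u + 5)/2 = 0, at u = -5, 0, 5.
On [-5, 0] the curve lies above the axis; ∫[-5,0] (u**3/2 - 25*u/2) du = 625/8, giving area 625/8.
On [0, 5] the curve lies below the axis; ∫[0,5] (u**3/2 - 25*u/2) du = -625/8, giving area 625/8.
Total area = 625/8 + 625/8 = 625/4.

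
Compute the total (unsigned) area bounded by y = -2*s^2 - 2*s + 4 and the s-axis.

The curve meets the s-axis where -2*s^2 - 2*s + 4 = 0, i.e. -2*(s - 1)*(s + 2) = 0, at s = -2, 1.
On [-2, 1] the curve lies above the axis; ∫[-2,1] (-2*s^2 - 2*s + 4) ds = 9, giving area 9.

9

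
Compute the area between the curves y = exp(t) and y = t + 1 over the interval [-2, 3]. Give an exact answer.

On [-2, 3], (exp(t)) - (t + 1) = -t + exp(t) - 1 is ≥ 0 throughout, so the area is a single integral of |-t + exp(t) - 1|.
∫[-2,3] (-t + exp(t) - 1) dt = -15/2 - exp(-2) + exp(3).

-15/2 - exp(-2) + exp(3)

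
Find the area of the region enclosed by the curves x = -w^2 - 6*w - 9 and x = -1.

4/3

Both boundary curves give x as a function of w, so integrate with respect to w. Setting them equal: -w^2 - 6*w - 8 = 0, i.e. -(w + 2)*(w + 4) = 0, so they meet at w = -4, -2.
For w in [-4, -2], x = -w^2 - 6*w - 9 is on the right; area = ∫[-4,-2] (-w^2 - 6*w - 8) dw = 4/3.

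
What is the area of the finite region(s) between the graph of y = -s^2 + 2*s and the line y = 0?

The curve meets the s-axis where -s^2 + 2*s = 0, i.e. -s*(s - 2) = 0, at s = 0, 2.
On [0, 2] the curve lies above the axis; ∫[0,2] (-s^2 + 2*s) ds = 4/3, giving area 4/3.

4/3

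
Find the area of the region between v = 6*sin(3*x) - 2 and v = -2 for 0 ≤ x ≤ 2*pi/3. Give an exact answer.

8

The difference (6*sin(3*x) - 2) - (-2) = 6*sin(3*x) changes sign at x = pi/3 inside [0, 2*pi/3], so split the integral there.
∫[0,pi/3] (6*sin(3*x)) dx = 4.
∫[pi/3,2*pi/3] (6*sin(3*x)) dx = -4; the area of that piece is 4.
Total area = 4 + 4 = 8.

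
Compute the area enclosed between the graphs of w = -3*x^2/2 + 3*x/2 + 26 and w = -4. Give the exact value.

729/4

Set the curves equal: -3*x^2/2 + 3*x/2 + 26 = -4, so -3*x^2/2 + 3*x/2 + 30 = 0, which factors as -3*(x - 5)*(x + 4)/2 = 0. The curves meet at x = -4, 5.
On [-4, 5], w = -3*x^2/2 + 3*x/2 + 26 is on top; that piece has area ∫[-4,5] (-3*x^2/2 + 3*x/2 + 30) dx = 729/4.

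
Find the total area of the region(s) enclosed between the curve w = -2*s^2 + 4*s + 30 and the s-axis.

512/3

The curve meets the s-axis where -2*s^2 + 4*s + 30 = 0, i.e. -2*(s - 5)*(s + 3) = 0, at s = -3, 5.
On [-3, 5] the curve lies above the axis; ∫[-3,5] (-2*s^2 + 4*s + 30) ds = 512/3, giving area 512/3.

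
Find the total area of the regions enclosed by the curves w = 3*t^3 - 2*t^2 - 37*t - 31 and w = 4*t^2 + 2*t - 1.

Set the curves equal: 3*t^3 - 2*t^2 - 37*t - 31 = 4*t^2 + 2*t - 1, so 3*t^3 - 6*t^2 - 39*t - 30 = 0, which factors as 3*(t - 5)*(t + 1)*(t + 2) = 0. The curves meet at t = -2, -1, 5.
On [-2, -1], w = 3*t^3 - 2*t^2 - 37*t - 31 is on top; that piece has area ∫[-2,-1] (3*t^3 - 6*t^2 - 39*t - 30) dt = 13/4.
On [-1, 5], w = 4*t^2 + 2*t - 1 is on top; that piece has area ∫[-1,5] (-(3*t^3 - 6*t^2 - 39*t - 30)) dt = 432.
Total enclosed area = 13/4 + 432 = 1741/4.

1741/4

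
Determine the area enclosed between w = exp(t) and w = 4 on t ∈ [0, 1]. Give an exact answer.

On [0, 1], (exp(t)) - (4) = exp(t) - 4 is ≤ 0 throughout, so the area is a single integral of |exp(t) - 4|.
∫[0,1] (exp(t) - 4) dt = -5 + exp(1); the area of that piece is 5 - exp(1).

5 - exp(1)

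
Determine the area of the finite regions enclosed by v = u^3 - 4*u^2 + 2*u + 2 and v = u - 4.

Set the curves equal: u^3 - 4*u^2 + 2*u + 2 = u - 4, so u^3 - 4*u^2 + u + 6 = 0, which factors as (u - 3)*(u - 2)*(u + 1) = 0. The curves meet at u = -1, 2, 3.
On [-1, 2], v = u^3 - 4*u^2 + 2*u + 2 is on top; that piece has area ∫[-1,2] (u^3 - 4*u^2 + u + 6) du = 45/4.
On [2, 3], v = u - 4 is on top; that piece has area ∫[2,3] (-(u^3 - 4*u^2 + u + 6)) du = 7/12.
Total enclosed area = 45/4 + 7/12 = 71/6.

71/6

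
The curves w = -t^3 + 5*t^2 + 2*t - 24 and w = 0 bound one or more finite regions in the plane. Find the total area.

443/6

Set the curves equal: -t^3 + 5*t^2 + 2*t - 24 = 0, so -t^3 + 5*t^2 + 2*t - 24 = 0, which factors as -(t - 4)*(t - 3)*(t + 2) = 0. The curves meet at t = -2, 3, 4.
On [-2, 3], w = 0 is on top; that piece has area ∫[-2,3] (-(-t^3 + 5*t^2 + 2*t - 24)) dt = 875/12.
On [3, 4], w = -t^3 + 5*t^2 + 2*t - 24 is on top; that piece has area ∫[3,4] (-t^3 + 5*t^2 + 2*t - 24) dt = 11/12.
Total enclosed area = 875/12 + 11/12 = 443/6.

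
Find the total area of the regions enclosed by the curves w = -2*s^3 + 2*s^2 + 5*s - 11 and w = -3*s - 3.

71/3

Set the curves equal: -2*s^3 + 2*s^2 + 5*s - 11 = -3*s - 3, so -2*s^3 + 2*s^2 + 8*s - 8 = 0, which factors as -2*(s - 2)*(s - 1)*(s + 2) = 0. The curves meet at s = -2, 1, 2.
On [-2, 1], w = -3*s - 3 is on top; that piece has area ∫[-2,1] (-(-2*s^3 + 2*s^2 + 8*s - 8)) ds = 45/2.
On [1, 2], w = -2*s^3 + 2*s^2 + 5*s - 11 is on top; that piece has area ∫[1,2] (-2*s^3 + 2*s^2 + 8*s - 8) ds = 7/6.
Total enclosed area = 45/2 + 7/6 = 71/3.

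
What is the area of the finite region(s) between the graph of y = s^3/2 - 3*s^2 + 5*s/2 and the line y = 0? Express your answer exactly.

The curve meets the s-axis where s^3/2 - 3*s^2 + 5*s/2 = 0, i.e. s*(s - 5)*(s - 1)/2 = 0, at s = 0, 1, 5.
On [0, 1] the curve lies above the axis; ∫[0,1] (s^3/2 - 3*s^2 + 5*s/2) ds = 3/8, giving area 3/8.
On [1, 5] the curve lies below the axis; ∫[1,5] (s^3/2 - 3*s^2 + 5*s/2) ds = -16, giving area 16.
Total area = 3/8 + 16 = 131/8.

131/8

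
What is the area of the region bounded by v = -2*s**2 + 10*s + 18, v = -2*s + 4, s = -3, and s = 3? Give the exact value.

The difference (-2*s**2 + 10*s + 18) - (-2*s + 4) = -2*s**2 + 12*s + 14 changes sign at s = -1 inside [-3, 3], so split the integral there.
∫[-3,-1] (-2*s**2 + 12*s + 14) ds = -112/3; the area of that piece is 112/3.
∫[-1,3] (-2*s**2 + 12*s + 14) ds = 256/3.
Total area = 112/3 + 256/3 = 368/3.

368/3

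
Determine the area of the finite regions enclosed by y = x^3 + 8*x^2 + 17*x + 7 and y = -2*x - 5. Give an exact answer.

Set the curves equal: x^3 + 8*x^2 + 17*x + 7 = -2*x - 5, so x^3 + 8*x^2 + 19*x + 12 = 0, which factors as (x + 1)*(x + 3)*(x + 4) = 0. The curves meet at x = -4, -3, -1.
On [-4, -3], y = x^3 + 8*x^2 + 17*x + 7 is on top; that piece has area ∫[-4,-3] (x^3 + 8*x^2 + 19*x + 12) dx = 5/12.
On [-3, -1], y = -2*x - 5 is on top; that piece has area ∫[-3,-1] (-(x^3 + 8*x^2 + 19*x + 12)) dx = 8/3.
Total enclosed area = 5/12 + 8/3 = 37/12.

37/12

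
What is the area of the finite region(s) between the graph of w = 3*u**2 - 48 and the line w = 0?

256

The curve meets the u-axis where 3*u**2 - 48 = 0, i.e. 3*(u - 4)*(u + 4) = 0, at u = -4, 4.
On [-4, 4] the curve lies below the axis; ∫[-4,4] (3*u**2 - 48) du = -256, giving area 256.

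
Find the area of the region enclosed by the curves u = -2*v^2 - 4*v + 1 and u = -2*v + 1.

Both boundary curves give u as a function of v, so integrate with respect to v. Setting them equal: -2*v^2 - 2*v = 0, i.e. -2*v*(v + 1) = 0, so they meet at v = -1, 0.
For v in [-1, 0], u = -2*v^2 - 4*v + 1 is on the right; area = ∫[-1,0] (-2*v^2 - 2*v) dv = 1/3.

1/3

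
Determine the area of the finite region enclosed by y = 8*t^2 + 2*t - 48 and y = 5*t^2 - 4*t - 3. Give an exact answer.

Set the curves equal: 8*t^2 + 2*t - 48 = 5*t^2 - 4*t - 3, so 3*t^2 + 6*t - 45 = 0, which factors as 3*(t - 3)*(t + 5) = 0. The curves meet at t = -5, 3.
On [-5, 3], y = 5*t^2 - 4*t - 3 is on top; that piece has area ∫[-5,3] (-(3*t^2 + 6*t - 45)) dt = 256.

256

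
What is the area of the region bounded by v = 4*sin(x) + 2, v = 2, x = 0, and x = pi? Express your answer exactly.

On [0, pi], (4*sin(x) + 2) - (2) = 4*sin(x) is ≥ 0 throughout, so the area is a single integral of |4*sin(x)|.
∫[0,pi] (4*sin(x)) dx = 8.

8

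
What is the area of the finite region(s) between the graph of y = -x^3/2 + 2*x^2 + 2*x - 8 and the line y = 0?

74/3

The curve meets the x-axis where -x^3/2 + 2*x^2 + 2*x - 8 = 0, i.e. -(x - 4)*(x - 2)*(x + 2)/2 = 0, at x = -2, 2, 4.
On [-2, 2] the curve lies below the axis; ∫[-2,2] (-x^3/2 + 2*x^2 + 2*x - 8) dx = -64/3, giving area 64/3.
On [2, 4] the curve lies above the axis; ∫[2,4] (-x^3/2 + 2*x^2 + 2*x - 8) dx = 10/3, giving area 10/3.
Total area = 64/3 + 10/3 = 74/3.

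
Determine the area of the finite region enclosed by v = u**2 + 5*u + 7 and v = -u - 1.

Set the curves equal: u**2 + 5*u + 7 = -u - 1, so u**2 + 6*u + 8 = 0, which factors as (u + 2)*(u + 4) = 0. The curves meet at u = -4, -2.
On [-4, -2], v = -u - 1 is on top; that piece has area ∫[-4,-2] (-(u**2 + 6*u + 8)) du = 4/3.

4/3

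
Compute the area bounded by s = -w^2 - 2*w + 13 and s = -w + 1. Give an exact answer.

343/6

Both boundary curves give s as a function of w, so integrate with respect to w. Setting them equal: -w^2 - w + 12 = 0, i.e. -(w - 3)*(w + 4) = 0, so they meet at w = -4, 3.
For w in [-4, 3], s = -w^2 - 2*w + 13 is on the right; area = ∫[-4,3] (-w^2 - w + 12) dw = 343/6.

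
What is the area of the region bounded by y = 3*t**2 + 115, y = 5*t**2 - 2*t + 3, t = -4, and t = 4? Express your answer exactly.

On [-4, 4], (3*t**2 + 115) - (5*t**2 - 2*t + 3) = -2*t**2 + 2*t + 112 is ≥ 0 throughout, so the area is a single integral of |-2*t**2 + 2*t + 112|.
∫[-4,4] (-2*t**2 + 2*t + 112) dt = 2432/3.

2432/3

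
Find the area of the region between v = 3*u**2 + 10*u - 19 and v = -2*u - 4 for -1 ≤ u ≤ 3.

72

The difference (3*u**2 + 10*u - 19) - (-2*u - 4) = 3*u**2 + 12*u - 15 changes sign at u = 1 inside [-1, 3], so split the integral there.
∫[-1,1] (3*u**2 + 12*u - 15) du = -28; the area of that piece is 28.
∫[1,3] (3*u**2 + 12*u - 15) du = 44.
Total area = 28 + 44 = 72.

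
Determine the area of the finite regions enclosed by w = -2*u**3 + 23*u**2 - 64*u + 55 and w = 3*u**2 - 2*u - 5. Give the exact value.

37/6

Set the curves equal: -2*u**3 + 23*u**2 - 64*u + 55 = 3*u**2 - 2*u - 5, so -2*u**3 + 20*u**2 - 62*u + 60 = 0, which factors as -2*(u - 5)*(u - 3)*(u - 2) = 0. The curves meet at u = 2, 3, 5.
On [2, 3], w = 3*u**2 - 2*u - 5 is on top; that piece has area ∫[2,3] (-(-2*u**3 + 20*u**2 - 62*u + 60)) du = 5/6.
On [3, 5], w = -2*u**3 + 23*u**2 - 64*u + 55 is on top; that piece has area ∫[3,5] (-2*u**3 + 20*u**2 - 62*u + 60) du = 16/3.
Total enclosed area = 5/6 + 16/3 = 37/6.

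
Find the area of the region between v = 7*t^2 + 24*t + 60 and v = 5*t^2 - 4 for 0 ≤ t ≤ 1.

230/3

On [0, 1], (7*t^2 + 24*t + 60) - (5*t^2 - 4) = 2*t^2 + 24*t + 64 is ≥ 0 throughout, so the area is a single integral of |2*t^2 + 24*t + 64|.
∫[0,1] (2*t^2 + 24*t + 64) dt = 230/3.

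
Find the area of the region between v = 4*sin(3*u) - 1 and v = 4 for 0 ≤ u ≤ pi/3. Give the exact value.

-8/3 + 5*pi/3

On [0, pi/3], (4*sin(3*u) - 1) - (4) = 4*sin(3*u) - 5 is ≤ 0 throughout, so the area is a single integral of |4*sin(3*u) - 5|.
∫[0,pi/3] (4*sin(3*u) - 5) du = 8/3 - 5*pi/3; the area of that piece is -8/3 + 5*pi/3.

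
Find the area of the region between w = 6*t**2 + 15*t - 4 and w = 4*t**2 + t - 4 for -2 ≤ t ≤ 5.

281

The difference (6*t**2 + 15*t - 4) - (4*t**2 + t - 4) = 2*t**2 + 14*t changes sign at t = 0 inside [-2, 5], so split the integral there.
∫[-2,0] (2*t**2 + 14*t) dt = -68/3; the area of that piece is 68/3.
∫[0,5] (2*t**2 + 14*t) dt = 775/3.
Total area = 68/3 + 775/3 = 281.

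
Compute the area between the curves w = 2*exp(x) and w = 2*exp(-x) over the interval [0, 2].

On [0, 2], (2*exp(x)) - (2*exp(-x)) = 2*exp(x) - 2*exp(-x) is ≥ 0 throughout, so the area is a single integral of |2*exp(x) - 2*exp(-x)|.
∫[0,2] (2*exp(x) - 2*exp(-x)) dx = -4 + 2*exp(-2) + 2*exp(2).

-4 + 2*exp(-2) + 2*exp(2)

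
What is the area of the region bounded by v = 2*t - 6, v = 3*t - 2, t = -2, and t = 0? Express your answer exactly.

6

On [-2, 0], (2*t - 6) - (3*t - 2) = -t - 4 is ≤ 0 throughout, so the area is a single integral of |-t - 4|.
∫[-2,0] (-t - 4) dt = -6; the area of that piece is 6.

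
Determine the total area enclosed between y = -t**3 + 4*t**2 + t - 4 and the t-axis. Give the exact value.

253/12

The curve meets the t-axis where -t**3 + 4*t**2 + t - 4 = 0, i.e. -(t - 4)*(t - 1)*(t + 1) = 0, at t = -1, 1, 4.
On [-1, 1] the curve lies below the axis; ∫[-1,1] (-t**3 + 4*t**2 + t - 4) dt = -16/3, giving area 16/3.
On [1, 4] the curve lies above the axis; ∫[1,4] (-t**3 + 4*t**2 + t - 4) dt = 63/4, giving area 63/4.
Total area = 16/3 + 63/4 = 253/12.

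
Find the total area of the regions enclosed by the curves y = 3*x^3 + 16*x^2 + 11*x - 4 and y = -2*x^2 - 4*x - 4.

393/4

Set the curves equal: 3*x^3 + 16*x^2 + 11*x - 4 = -2*x^2 - 4*x - 4, so 3*x^3 + 18*x^2 + 15*x = 0, which factors as 3*x*(x + 1)*(x + 5) = 0. The curves meet at x = -5, -1, 0.
On [-5, -1], y = 3*x^3 + 16*x^2 + 11*x - 4 is on top; that piece has area ∫[-5,-1] (3*x^3 + 18*x^2 + 15*x) dx = 96.
On [-1, 0], y = -2*x^2 - 4*x - 4 is on top; that piece has area ∫[-1,0] (-(3*x^3 + 18*x^2 + 15*x)) dx = 9/4.
Total enclosed area = 96 + 9/4 = 393/4.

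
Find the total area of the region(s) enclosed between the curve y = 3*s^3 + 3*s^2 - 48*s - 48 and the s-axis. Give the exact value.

863/2

The curve meets the s-axis where 3*s^3 + 3*s^2 - 48*s - 48 = 0, i.e. 3*(s - 4)*(s + 1)*(s + 4) = 0, at s = -4, -1, 4.
On [-4, -1] the curve lies above the axis; ∫[-4,-1] (3*s^3 + 3*s^2 - 48*s - 48) ds = 351/4, giving area 351/4.
On [-1, 4] the curve lies below the axis; ∫[-1,4] (3*s^3 + 3*s^2 - 48*s - 48) ds = -1375/4, giving area 1375/4.
Total area = 351/4 + 1375/4 = 863/2.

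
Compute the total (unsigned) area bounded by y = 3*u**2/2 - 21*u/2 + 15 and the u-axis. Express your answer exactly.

The curve meets the u-axis where 3*u**2/2 - 21*u/2 + 15 = 0, i.e. 3*(u - 5)*(u - 2)/2 = 0, at u = 2, 5.
On [2, 5] the curve lies below the axis; ∫[2,5] (3*u**2/2 - 21*u/2 + 15) du = -27/4, giving area 27/4.

27/4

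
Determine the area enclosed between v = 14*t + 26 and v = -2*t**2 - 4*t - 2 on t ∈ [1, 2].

On [1, 2], (14*t + 26) - (-2*t**2 - 4*t - 2) = 2*t**2 + 18*t + 28 is ≥ 0 throughout, so the area is a single integral of |2*t**2 + 18*t + 28|.
∫[1,2] (2*t**2 + 18*t + 28) dt = 179/3.

179/3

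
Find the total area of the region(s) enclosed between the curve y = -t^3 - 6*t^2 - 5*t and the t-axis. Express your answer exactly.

131/4

The curve meets the t-axis where -t^3 - 6*t^2 - 5*t = 0, i.e. -t*(t + 1)*(t + 5) = 0, at t = -5, -1, 0.
On [-5, -1] the curve lies below the axis; ∫[-5,-1] (-t^3 - 6*t^2 - 5*t) dt = -32, giving area 32.
On [-1, 0] the curve lies above the axis; ∫[-1,0] (-t^3 - 6*t^2 - 5*t) dt = 3/4, giving area 3/4.
Total area = 32 + 3/4 = 131/4.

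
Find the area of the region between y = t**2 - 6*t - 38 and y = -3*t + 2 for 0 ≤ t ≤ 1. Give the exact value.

On [0, 1], (t**2 - 6*t - 38) - (-3*t + 2) = t**2 - 3*t - 40 is ≤ 0 throughout, so the area is a single integral of |t**2 - 3*t - 40|.
∫[0,1] (t**2 - 3*t - 40) dt = -247/6; the area of that piece is 247/6.

247/6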